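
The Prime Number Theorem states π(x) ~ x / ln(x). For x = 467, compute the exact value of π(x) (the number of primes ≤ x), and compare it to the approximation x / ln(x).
π(467) = 91;  x/ln(x) ≈ 75.98;  relative error ≈ 16.51%.

Directly count primes up to 467: π(467) = 91. The PNT approximation gives 467/ln(467) ≈ 467/6.14633 ≈ 75.98. Relative error (π(x) − x/ln(x)) / π(x) ≈ 16.51%; the approximation is known to undercount slightly (Li(x) is a better estimate).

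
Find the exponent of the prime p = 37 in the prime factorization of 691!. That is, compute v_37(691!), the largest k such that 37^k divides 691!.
v_37(691!) = 18

Legendre's formula: v_p(n!) = Σ_{k ≥ 1} ⌊n / p^k⌋. For p = 37, n = 691, the terms are:
  ⌊691/37^1⌋ = ⌊691/37⌋ = 18
(the next term ⌊691/37^2⌋ = 0, terminating the sum). Summing: v_37(691!) = 18 = 18.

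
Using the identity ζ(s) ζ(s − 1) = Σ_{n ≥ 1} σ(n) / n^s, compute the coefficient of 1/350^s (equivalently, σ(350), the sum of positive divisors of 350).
σ(350) = 744

In the product (Σ m^0/m^s)(Σ k / k^s) = Σ (Σ_{d | n} d) / n^s, the coefficient of 1/n^s is σ(n) = Σ_{d | n} d. For n = 350, divisors are [1, 2, 5, 7, 10, 14, 25, 35, 50, 70, 175, 350]; summing: σ(350) = 744.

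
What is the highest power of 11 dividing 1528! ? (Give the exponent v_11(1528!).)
v_11(1528!) = 151

Legendre's formula: v_p(n!) = Σ_{k ≥ 1} ⌊n / p^k⌋. For p = 11, n = 1528, the terms are:
  ⌊1528/11^1⌋ = ⌊1528/11⌋ = 138
  ⌊1528/11^2⌋ = ⌊1528/121⌋ = 12
  ⌊1528/11^3⌋ = ⌊1528/1331⌋ = 1
(the next term ⌊1528/11^4⌋ = 0, terminating the sum). Summing: v_11(1528!) = 138 + 12 + 1 = 151.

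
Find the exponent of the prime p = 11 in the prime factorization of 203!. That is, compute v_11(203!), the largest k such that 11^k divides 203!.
v_11(203!) = 19

Legendre's formula: v_p(n!) = Σ_{k ≥ 1} ⌊n / p^k⌋. For p = 11, n = 203, the terms are:
  ⌊203/11^1⌋ = ⌊203/11⌋ = 18
  ⌊203/11^2⌋ = ⌊203/121⌋ = 1
(the next term ⌊203/11^3⌋ = 0, terminating the sum). Summing: v_11(203!) = 18 + 1 = 19.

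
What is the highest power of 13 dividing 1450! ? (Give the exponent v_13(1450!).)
v_13(1450!) = 119

Legendre's formula: v_p(n!) = Σ_{k ≥ 1} ⌊n / p^k⌋. For p = 13, n = 1450, the terms are:
  ⌊1450/13^1⌋ = ⌊1450/13⌋ = 111
  ⌊1450/13^2⌋ = ⌊1450/169⌋ = 8
(the next term ⌊1450/13^3⌋ = 0, terminating the sum). Summing: v_13(1450!) = 111 + 8 = 119.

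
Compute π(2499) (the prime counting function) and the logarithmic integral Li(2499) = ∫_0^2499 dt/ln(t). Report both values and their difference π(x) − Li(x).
π(2499) = 367;  Li(2499) ≈ 379.48;  π(x) − Li(x) ≈ -12.48.

Direct count of primes ≤ 2499 gives π(2499) = 367. Numerical evaluation of the logarithmic integral gives Li(2499) ≈ 379.48. The difference π(x) − Li(x) ≈ -12.48 is typically negative for small/moderate x (Li(x) overestimates), though Littlewood's theorem shows this sign changes infinitely often.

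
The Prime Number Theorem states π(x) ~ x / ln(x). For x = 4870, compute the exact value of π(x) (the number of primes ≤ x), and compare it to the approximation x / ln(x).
π(4870) = 651;  x/ln(x) ≈ 573.56;  relative error ≈ 11.90%.

Directly count primes up to 4870: π(4870) = 651. The PNT approximation gives 4870/ln(4870) ≈ 4870/8.49085 ≈ 573.56. Relative error (π(x) − x/ln(x)) / π(x) ≈ 11.90%; the approximation is known to undercount slightly (Li(x) is a better estimate).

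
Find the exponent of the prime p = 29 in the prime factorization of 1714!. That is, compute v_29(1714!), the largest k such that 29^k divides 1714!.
v_29(1714!) = 61

Legendre's formula: v_p(n!) = Σ_{k ≥ 1} ⌊n / p^k⌋. For p = 29, n = 1714, the terms are:
  ⌊1714/29^1⌋ = ⌊1714/29⌋ = 59
  ⌊1714/29^2⌋ = ⌊1714/841⌋ = 2
(the next term ⌊1714/29^3⌋ = 0, terminating the sum). Summing: v_29(1714!) = 59 + 2 = 61.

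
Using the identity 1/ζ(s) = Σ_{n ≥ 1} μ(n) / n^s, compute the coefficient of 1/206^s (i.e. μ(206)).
μ(206) = 1

Factor n = 206 = 2 · 103. μ(n) = 0 if any exponent ≥ 2 (not squarefree); otherwise μ(n) = (−1)^{ω(n)} where ω(n) is the number of distinct prime factors. Applying: μ(206) = 1.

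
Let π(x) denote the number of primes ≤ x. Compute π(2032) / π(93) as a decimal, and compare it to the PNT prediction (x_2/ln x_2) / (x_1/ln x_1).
π(2032)/π(93) = 308/24 ≈ 12.8333;  PNT prediction ≈ 13.0022.

π(93) = 24 and π(2032) = 308, so π(2032)/π(93) ≈ 12.8333. The PNT-predicted ratio is (2032/ln(2032)) / (93/ln(93)) ≈ 13.0022. The two agree to within a few percent, as expected.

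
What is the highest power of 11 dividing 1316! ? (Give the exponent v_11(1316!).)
v_11(1316!) = 129

Legendre's formula: v_p(n!) = Σ_{k ≥ 1} ⌊n / p^k⌋. For p = 11, n = 1316, the terms are:
  ⌊1316/11^1⌋ = ⌊1316/11⌋ = 119
  ⌊1316/11^2⌋ = ⌊1316/121⌋ = 10
(the next term ⌊1316/11^3⌋ = 0, terminating the sum). Summing: v_11(1316!) = 119 + 10 = 129.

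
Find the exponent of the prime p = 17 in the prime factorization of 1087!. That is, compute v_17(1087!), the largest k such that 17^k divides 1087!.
v_17(1087!) = 66

Legendre's formula: v_p(n!) = Σ_{k ≥ 1} ⌊n / p^k⌋. For p = 17, n = 1087, the terms are:
  ⌊1087/17^1⌋ = ⌊1087/17⌋ = 63
  ⌊1087/17^2⌋ = ⌊1087/289⌋ = 3
(the next term ⌊1087/17^3⌋ = 0, terminating the sum). Summing: v_17(1087!) = 63 + 3 = 66.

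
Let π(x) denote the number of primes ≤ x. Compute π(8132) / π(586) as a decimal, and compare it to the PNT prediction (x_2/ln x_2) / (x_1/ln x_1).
π(8132)/π(586) = 1022/106 ≈ 9.6415;  PNT prediction ≈ 9.8232.

π(586) = 106 and π(8132) = 1022, so π(8132)/π(586) ≈ 9.6415. The PNT-predicted ratio is (8132/ln(8132)) / (586/ln(586)) ≈ 9.8232. The two agree to within a few percent, as expected.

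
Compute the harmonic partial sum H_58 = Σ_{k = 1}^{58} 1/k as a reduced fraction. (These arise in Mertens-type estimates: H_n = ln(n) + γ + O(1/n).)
H_58 = 254381445831833111660789/54749786241679275146400

Direct summation: H_58 = 1 + 1/2 + ... + 1/58. The least common denominator is lcm(1, ..., 58) = 164249358725037825439200; over this denominator the numerator is 164249358725037825439200 + 82124679362518912719600 + 54749786241679275146400 + 41062339681259456359800 + 32849871745007565087840 + 27374893120839637573200 + 23464194103576832205600 + 20531169840629728179900 + 18249928747226425048800 + 16424935872503782543920 + 14931759884094347767200 + 13687446560419818786600 + 12634566055772140418400 + 11732097051788416102800 + 10949957248335855029280 + 10265584920314864089950 + 9661726983825754437600 + 9124964373613212524400 + 8644703090791464496800 + 8212467936251891271960 + 7821398034525610735200 + 7465879942047173883600 + 7141276466305992410400 + 6843723280209909393300 + 6569974349001513017568 + 6317283027886070209200 + 6083309582408808349600 + 5866048525894208051400 + 5663770990518545704800 + 5474978624167927514640 + 5298366410485091143200 + 5132792460157432044975 + 4977253294698115922400 + 4830863491912877218800 + 4692838820715366441120 + 4562482186806606262200 + 4439171857433454741600 + 4322351545395732248400 + 4211522018590713472800 + 4106233968125945635980 + 4006081920122873791200 + 3910699017262805367600 + 3819752528489251754400 + 3732939971023586941800 + 3649985749445285009760 + 3570638233152996205200 + 3494667206915698413600 + 3421861640104954696650 + 3352027729082404600800 + 3284987174500756508784 + 3220575661275251479200 + 3158641513943035104600 + 3099044504245996706400 + 3041654791204404174800 + 2986351976818869553440 + 2933024262947104025700 + 2881567696930488165600 + 2831885495259272852400 = 763144337495499334982367, so H_58 = 763144337495499334982367/164249358725037825439200; reducing by gcd(763144337495499334982367, 164249358725037825439200) = 3 gives 254381445831833111660789/54749786241679275146400 ≈ 4.64625. (The PNT-adjacent estimate ln(58) + γ ≈ 4.63766 matches within O(1/n).)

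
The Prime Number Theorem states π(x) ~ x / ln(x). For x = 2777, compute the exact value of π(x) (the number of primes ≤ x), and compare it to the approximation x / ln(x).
π(2777) = 404;  x/ln(x) ≈ 350.23;  relative error ≈ 13.31%.

Directly count primes up to 2777: π(2777) = 404. The PNT approximation gives 2777/ln(2777) ≈ 2777/7.92913 ≈ 350.23. Relative error (π(x) − x/ln(x)) / π(x) ≈ 13.31%; the approximation is known to undercount slightly (Li(x) is a better estimate).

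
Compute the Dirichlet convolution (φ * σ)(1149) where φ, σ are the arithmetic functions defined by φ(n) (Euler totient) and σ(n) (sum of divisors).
(φ * σ)(1149) = 4596

Divisors of 1149: [1, 3, 383, 1149]. For each d | 1149:
  d = 1: φ(1) · σ(1149/1) = 1 · 1536 = 1536
  d = 3: φ(3) · σ(1149/3) = 2 · 384 = 768
  d = 383: φ(383) · σ(1149/383) = 382 · 4 = 1528
  d = 1149: φ(1149) · σ(1149/1149) = 764 · 1 = 764
Summing: (φ * σ)(1149) = 1536 + 768 + 1528 + 764 = 4596.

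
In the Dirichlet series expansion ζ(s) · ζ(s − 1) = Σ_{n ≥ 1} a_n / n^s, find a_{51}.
σ(51) = 72

In the product (Σ m^0/m^s)(Σ k / k^s) = Σ (Σ_{d | n} d) / n^s, the coefficient of 1/n^s is σ(n) = Σ_{d | n} d. For n = 51, divisors are [1, 3, 17, 51]; summing: σ(51) = 72.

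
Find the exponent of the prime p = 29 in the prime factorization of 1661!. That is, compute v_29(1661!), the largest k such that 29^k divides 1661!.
v_29(1661!) = 58

Legendre's formula: v_p(n!) = Σ_{k ≥ 1} ⌊n / p^k⌋. For p = 29, n = 1661, the terms are:
  ⌊1661/29^1⌋ = ⌊1661/29⌋ = 57
  ⌊1661/29^2⌋ = ⌊1661/841⌋ = 1
(the next term ⌊1661/29^3⌋ = 0, terminating the sum). Summing: v_29(1661!) = 57 + 1 = 58.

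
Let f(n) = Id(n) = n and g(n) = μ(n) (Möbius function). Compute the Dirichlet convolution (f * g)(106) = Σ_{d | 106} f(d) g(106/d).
(Id * μ)(106) = 52

Divisors of 106: [1, 2, 53, 106]. For each d | 106:
  d = 1: Id(1) · μ(106/1) = 1 · 1 = 1
  d = 2: Id(2) · μ(106/2) = 2 · -1 = -2
  d = 53: Id(53) · μ(106/53) = 53 · -1 = -53
  d = 106: Id(106) · μ(106/106) = 106 · 1 = 106
Summing: (Id * μ)(106) = 1 + -2 + -53 + 106 = 52.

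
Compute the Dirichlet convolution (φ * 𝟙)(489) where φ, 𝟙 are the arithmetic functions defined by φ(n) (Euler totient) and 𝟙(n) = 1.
(φ * 𝟙)(489) = 489

Divisors of 489: [1, 3, 163, 489]. For each d | 489:
  d = 1: φ(1) · 𝟙(489/1) = 1 · 1 = 1
  d = 3: φ(3) · 𝟙(489/3) = 2 · 1 = 2
  d = 163: φ(163) · 𝟙(489/163) = 162 · 1 = 162
  d = 489: φ(489) · 𝟙(489/489) = 324 · 1 = 324
Summing: (φ * 𝟙)(489) = 1 + 2 + 162 + 324 = 489.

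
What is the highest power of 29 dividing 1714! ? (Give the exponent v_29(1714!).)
v_29(1714!) = 61

Legendre's formula: v_p(n!) = Σ_{k ≥ 1} ⌊n / p^k⌋. For p = 29, n = 1714, the terms are:
  ⌊1714/29^1⌋ = ⌊1714/29⌋ = 59
  ⌊1714/29^2⌋ = ⌊1714/841⌋ = 2
(the next term ⌊1714/29^3⌋ = 0, terminating the sum). Summing: v_29(1714!) = 59 + 2 = 61.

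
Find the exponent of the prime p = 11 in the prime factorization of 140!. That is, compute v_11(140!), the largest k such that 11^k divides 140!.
v_11(140!) = 13

Legendre's formula: v_p(n!) = Σ_{k ≥ 1} ⌊n / p^k⌋. For p = 11, n = 140, the terms are:
  ⌊140/11^1⌋ = ⌊140/11⌋ = 12
  ⌊140/11^2⌋ = ⌊140/121⌋ = 1
(the next term ⌊140/11^3⌋ = 0, terminating the sum). Summing: v_11(140!) = 12 + 1 = 13.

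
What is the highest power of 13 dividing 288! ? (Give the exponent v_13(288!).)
v_13(288!) = 23

Legendre's formula: v_p(n!) = Σ_{k ≥ 1} ⌊n / p^k⌋. For p = 13, n = 288, the terms are:
  ⌊288/13^1⌋ = ⌊288/13⌋ = 22
  ⌊288/13^2⌋ = ⌊288/169⌋ = 1
(the next term ⌊288/13^3⌋ = 0, terminating the sum). Summing: v_13(288!) = 22 + 1 = 23.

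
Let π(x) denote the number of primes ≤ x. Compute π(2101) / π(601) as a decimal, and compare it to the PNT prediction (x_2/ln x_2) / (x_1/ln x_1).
π(2101)/π(601) = 317/110 ≈ 2.8818;  PNT prediction ≈ 2.9239.

π(601) = 110 and π(2101) = 317, so π(2101)/π(601) ≈ 2.8818. The PNT-predicted ratio is (2101/ln(2101)) / (601/ln(601)) ≈ 2.9239. The two agree to within a few percent, as expected.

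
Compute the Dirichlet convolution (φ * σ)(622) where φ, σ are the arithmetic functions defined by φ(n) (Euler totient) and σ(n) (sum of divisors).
(φ * σ)(622) = 2488

Divisors of 622: [1, 2, 311, 622]. For each d | 622:
  d = 1: φ(1) · σ(622/1) = 1 · 936 = 936
  d = 2: φ(2) · σ(622/2) = 1 · 312 = 312
  d = 311: φ(311) · σ(622/311) = 310 · 3 = 930
  d = 622: φ(622) · σ(622/622) = 310 · 1 = 310
Summing: (φ * σ)(622) = 936 + 312 + 930 + 310 = 2488.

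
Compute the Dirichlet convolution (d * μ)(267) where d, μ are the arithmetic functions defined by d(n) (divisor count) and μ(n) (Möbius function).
(d * μ)(267) = 1

Divisors of 267: [1, 3, 89, 267]. For each d | 267:
  d = 1: d(1) · μ(267/1) = 1 · 1 = 1
  d = 3: d(3) · μ(267/3) = 2 · -1 = -2
  d = 89: d(89) · μ(267/89) = 2 · -1 = -2
  d = 267: d(267) · μ(267/267) = 4 · 1 = 4
Summing: (d * μ)(267) = 1 + -2 + -2 + 4 = 1.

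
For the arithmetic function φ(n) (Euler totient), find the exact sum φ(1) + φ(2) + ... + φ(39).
Σ_{n ≤ 39} φ(n) = 474

Compute φ(n) for each 1 ≤ n ≤ 39: φ(1) = 1, φ(2) = 1, φ(3) = 2, φ(4) = 2, φ(5) = 4, φ(6) = 2, φ(7) = 6, φ(8) = 4, φ(9) = 6, φ(10) = 4, φ(11) = 10, φ(12) = 4, φ(13) = 12, φ(14) = 6, φ(15) = 8, φ(16) = 8, φ(17) = 16, φ(18) = 6, φ(19) = 18, φ(20) = 8, φ(21) = 12, φ(22) = 10, φ(23) = 22, φ(24) = 8, φ(25) = 20, φ(26) = 12, φ(27) = 18, φ(28) = 12, φ(29) = 28, φ(30) = 8, φ(31) = 30, φ(32) = 16, φ(33) = 20, φ(34) = 16, φ(35) = 24, φ(36) = 12, φ(37) = 36, φ(38) = 18, φ(39) = 24. Summing all 39 values: 474. (Average order: Σ_{n ≤ x} φ(n) ~ (3/π²) x². For x = 39, (3/π²)·39² ≈ 462.33.)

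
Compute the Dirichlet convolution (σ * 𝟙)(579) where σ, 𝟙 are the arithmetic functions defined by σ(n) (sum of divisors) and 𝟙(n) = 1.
(σ * 𝟙)(579) = 975

Divisors of 579: [1, 3, 193, 579]. For each d | 579:
  d = 1: σ(1) · 𝟙(579/1) = 1 · 1 = 1
  d = 3: σ(3) · 𝟙(579/3) = 4 · 1 = 4
  d = 193: σ(193) · 𝟙(579/193) = 194 · 1 = 194
  d = 579: σ(579) · 𝟙(579/579) = 776 · 1 = 776
Summing: (σ * 𝟙)(579) = 1 + 4 + 194 + 776 = 975.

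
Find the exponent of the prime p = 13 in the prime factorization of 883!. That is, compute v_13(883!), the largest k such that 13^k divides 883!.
v_13(883!) = 72

Legendre's formula: v_p(n!) = Σ_{k ≥ 1} ⌊n / p^k⌋. For p = 13, n = 883, the terms are:
  ⌊883/13^1⌋ = ⌊883/13⌋ = 67
  ⌊883/13^2⌋ = ⌊883/169⌋ = 5
(the next term ⌊883/13^3⌋ = 0, terminating the sum). Summing: v_13(883!) = 67 + 5 = 72.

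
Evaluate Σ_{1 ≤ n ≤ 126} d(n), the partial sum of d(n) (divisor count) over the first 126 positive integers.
Σ_{n ≤ 126} d(n) = 635

Compute d(n) for each 1 ≤ n ≤ 126: d(1) = 1, d(2) = 2, d(3) = 2, d(4) = 3, d(5) = 2, d(6) = 4, d(7) = 2, d(8) = 4, d(9) = 3, d(10) = 4, d(11) = 2, d(12) = 6, d(13) = 2, d(14) = 4, d(15) = 4, d(16) = 5, d(17) = 2, d(18) = 6, d(19) = 2, d(20) = 6, d(21) = 4, d(22) = 4, d(23) = 2, d(24) = 8, d(25) = 3, d(26) = 4, d(27) = 4, d(28) = 6, d(29) = 2, d(30) = 8, d(31) = 2, d(32) = 6, d(33) = 4, d(34) = 4, d(35) = 4, d(36) = 9, d(37) = 2, d(38) = 4, d(39) = 4, d(40) = 8, d(41) = 2, d(42) = 8, d(43) = 2, d(44) = 6, d(45) = 6, d(46) = 4, d(47) = 2, d(48) = 10, d(49) = 3, d(50) = 6, d(51) = 4, d(52) = 6, d(53) = 2, d(54) = 8, d(55) = 4, d(56) = 8, d(57) = 4, d(58) = 4, d(59) = 2, d(60) = 12, d(61) = 2, d(62) = 4, d(63) = 6, d(64) = 7, d(65) = 4, d(66) = 8, d(67) = 2, d(68) = 6, d(69) = 4, d(70) = 8, d(71) = 2, d(72) = 12, d(73) = 2, d(74) = 4, d(75) = 6, d(76) = 6, d(77) = 4, d(78) = 8, d(79) = 2, d(80) = 10, d(81) = 5, d(82) = 4, d(83) = 2, d(84) = 12, d(85) = 4, d(86) = 4, d(87) = 4, d(88) = 8, d(89) = 2, d(90) = 12, d(91) = 4, d(92) = 6, d(93) = 4, d(94) = 4, d(95) = 4, d(96) = 12, d(97) = 2, d(98) = 6, d(99) = 6, d(100) = 9, d(101) = 2, d(102) = 8, d(103) = 2, d(104) = 8, d(105) = 8, d(106) = 4, d(107) = 2, d(108) = 12, d(109) = 2, d(110) = 8, d(111) = 4, d(112) = 10, d(113) = 2, d(114) = 8, d(115) = 4, d(116) = 6, d(117) = 6, d(118) = 4, d(119) = 4, d(120) = 16, d(121) = 3, d(122) = 4, d(123) = 4, d(124) = 6, d(125) = 4, d(126) = 12. Summing all 126 values: 635. (Dirichlet's divisor formula: Σ_{n ≤ x} d(n) = x ln(x) + (2γ − 1) x + O(√x). For x = 126, the asymptotic estimate is ≈ 628.83.)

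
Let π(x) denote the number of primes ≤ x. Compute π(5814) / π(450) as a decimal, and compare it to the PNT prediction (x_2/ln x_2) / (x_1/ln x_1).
π(5814)/π(450) = 763/87 ≈ 8.7701;  PNT prediction ≈ 9.1061.

π(450) = 87 and π(5814) = 763, so π(5814)/π(450) ≈ 8.7701. The PNT-predicted ratio is (5814/ln(5814)) / (450/ln(450)) ≈ 9.1061. The two agree to within a few percent, as expected.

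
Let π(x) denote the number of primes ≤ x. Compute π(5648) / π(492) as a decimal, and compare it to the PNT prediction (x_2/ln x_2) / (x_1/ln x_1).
π(5648)/π(492) = 742/94 ≈ 7.8936;  PNT prediction ≈ 8.2366.

π(492) = 94 and π(5648) = 742, so π(5648)/π(492) ≈ 7.8936. The PNT-predicted ratio is (5648/ln(5648)) / (492/ln(492)) ≈ 8.2366. The two agree to within a few percent, as expected.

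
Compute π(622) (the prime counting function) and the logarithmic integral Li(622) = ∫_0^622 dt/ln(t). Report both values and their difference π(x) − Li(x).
π(622) = 114;  Li(622) ≈ 121.08;  π(x) − Li(x) ≈ -7.08.

Direct count of primes ≤ 622 gives π(622) = 114. Numerical evaluation of the logarithmic integral gives Li(622) ≈ 121.08. The difference π(x) − Li(x) ≈ -7.08 is typically negative for small/moderate x (Li(x) overestimates), though Littlewood's theorem shows this sign changes infinitely often.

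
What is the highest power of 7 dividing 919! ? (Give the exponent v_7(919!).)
v_7(919!) = 151

Legendre's formula: v_p(n!) = Σ_{k ≥ 1} ⌊n / p^k⌋. For p = 7, n = 919, the terms are:
  ⌊919/7^1⌋ = ⌊919/7⌋ = 131
  ⌊919/7^2⌋ = ⌊919/49⌋ = 18
  ⌊919/7^3⌋ = ⌊919/343⌋ = 2
(the next term ⌊919/7^4⌋ = 0, terminating the sum). Summing: v_7(919!) = 131 + 18 + 2 = 151.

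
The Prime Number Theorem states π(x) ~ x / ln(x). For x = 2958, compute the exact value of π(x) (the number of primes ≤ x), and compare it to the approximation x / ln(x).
π(2958) = 426;  x/ln(x) ≈ 370.11;  relative error ≈ 13.12%.

Directly count primes up to 2958: π(2958) = 426. The PNT approximation gives 2958/ln(2958) ≈ 2958/7.99227 ≈ 370.11. Relative error (π(x) − x/ln(x)) / π(x) ≈ 13.12%; the approximation is known to undercount slightly (Li(x) is a better estimate).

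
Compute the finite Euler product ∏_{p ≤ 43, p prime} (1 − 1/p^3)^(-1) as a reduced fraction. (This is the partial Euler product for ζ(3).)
∏ = 11622300127850926153432227486340003/9669167824002218213355442162630656

The primes p ≤ 43 are [2, 3, 5, 7, 11, 13, 17, 19, 23, 29, 31, 37, 41, 43]. For each prime, (1 − 1/p^3)^(-1) = p^3 / (p^3 − 1). The product is (1 − 1/2^3)^(-1), (1 − 1/3^3)^(-1), (1 − 1/5^3)^(-1), (1 − 1/7^3)^(-1), (1 − 1/11^3)^(-1), (1 − 1/13^3)^(-1), (1 − 1/17^3)^(-1), (1 − 1/19^3)^(-1), (1 − 1/23^3)^(-1), (1 − 1/29^3)^(-1), (1 − 1/31^3)^(-1), (1 − 1/37^3)^(-1), (1 − 1/41^3)^(-1), (1 − 1/43^3)^(-1) = ∏ p^3 / (p^3 − 1) = 11622300127850926153432227486340003/9669167824002218213355442162630656.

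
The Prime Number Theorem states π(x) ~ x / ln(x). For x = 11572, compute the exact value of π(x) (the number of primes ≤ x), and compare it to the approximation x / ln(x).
π(11572) = 1392;  x/ln(x) ≈ 1236.81;  relative error ≈ 11.15%.

Directly count primes up to 11572: π(11572) = 1392. The PNT approximation gives 11572/ln(11572) ≈ 11572/9.35634 ≈ 1236.81. Relative error (π(x) − x/ln(x)) / π(x) ≈ 11.15%; the approximation is known to undercount slightly (Li(x) is a better estimate).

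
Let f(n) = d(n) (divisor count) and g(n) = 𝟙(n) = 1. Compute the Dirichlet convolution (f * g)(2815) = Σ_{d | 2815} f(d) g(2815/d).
(d * 𝟙)(2815) = 9

Divisors of 2815: [1, 5, 563, 2815]. For each d | 2815:
  d = 1: d(1) · 𝟙(2815/1) = 1 · 1 = 1
  d = 5: d(5) · 𝟙(2815/5) = 2 · 1 = 2
  d = 563: d(563) · 𝟙(2815/563) = 2 · 1 = 2
  d = 2815: d(2815) · 𝟙(2815/2815) = 4 · 1 = 4
Summing: (d * 𝟙)(2815) = 1 + 2 + 2 + 4 = 9.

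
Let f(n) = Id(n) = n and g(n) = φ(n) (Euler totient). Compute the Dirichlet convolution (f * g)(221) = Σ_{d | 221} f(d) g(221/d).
(Id * φ)(221) = 825

Divisors of 221: [1, 13, 17, 221]. For each d | 221:
  d = 1: Id(1) · φ(221/1) = 1 · 192 = 192
  d = 13: Id(13) · φ(221/13) = 13 · 16 = 208
  d = 17: Id(17) · φ(221/17) = 17 · 12 = 204
  d = 221: Id(221) · φ(221/221) = 221 · 1 = 221
Summing: (Id * φ)(221) = 192 + 208 + 204 + 221 = 825.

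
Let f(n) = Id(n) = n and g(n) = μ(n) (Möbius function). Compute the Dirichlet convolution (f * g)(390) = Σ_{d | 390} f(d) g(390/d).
(Id * μ)(390) = 96

Divisors of 390: [1, 2, 3, 5, 6, 10, 13, 15, 26, 30, 39, 65, 78, 130, 195, 390]. For each d | 390:
  d = 1: Id(1) · μ(390/1) = 1 · 1 = 1
  d = 2: Id(2) · μ(390/2) = 2 · -1 = -2
  d = 3: Id(3) · μ(390/3) = 3 · -1 = -3
  d = 5: Id(5) · μ(390/5) = 5 · -1 = -5
  d = 6: Id(6) · μ(390/6) = 6 · 1 = 6
  d = 10: Id(10) · μ(390/10) = 10 · 1 = 10
  d = 13: Id(13) · μ(390/13) = 13 · -1 = -13
  d = 15: Id(15) · μ(390/15) = 15 · 1 = 15
  d = 26: Id(26) · μ(390/26) = 26 · 1 = 26
  d = 30: Id(30) · μ(390/30) = 30 · -1 = -30
  d = 39: Id(39) · μ(390/39) = 39 · 1 = 39
  d = 65: Id(65) · μ(390/65) = 65 · 1 = 65
  d = 78: Id(78) · μ(390/78) = 78 · -1 = -78
  d = 130: Id(130) · μ(390/130) = 130 · -1 = -130
  d = 195: Id(195) · μ(390/195) = 195 · -1 = -195
  d = 390: Id(390) · μ(390/390) = 390 · 1 = 390
Summing: (Id * μ)(390) = 1 + -2 + -3 + -5 + 6 + 10 + -13 + 15 + 26 + -30 + 39 + 65 + -78 + -130 + -195 + 390 = 96.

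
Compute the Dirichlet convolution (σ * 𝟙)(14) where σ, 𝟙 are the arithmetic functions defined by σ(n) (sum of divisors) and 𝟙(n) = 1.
(σ * 𝟙)(14) = 36

Divisors of 14: [1, 2, 7, 14]. For each d | 14:
  d = 1: σ(1) · 𝟙(14/1) = 1 · 1 = 1
  d = 2: σ(2) · 𝟙(14/2) = 3 · 1 = 3
  d = 7: σ(7) · 𝟙(14/7) = 8 · 1 = 8
  d = 14: σ(14) · 𝟙(14/14) = 24 · 1 = 24
Summing: (σ * 𝟙)(14) = 1 + 3 + 8 + 24 = 36.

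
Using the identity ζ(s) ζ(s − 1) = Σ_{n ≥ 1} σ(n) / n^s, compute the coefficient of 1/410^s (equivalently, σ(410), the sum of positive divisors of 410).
σ(410) = 756

In the product (Σ m^0/m^s)(Σ k / k^s) = Σ (Σ_{d | n} d) / n^s, the coefficient of 1/n^s is σ(n) = Σ_{d | n} d. For n = 410, divisors are [1, 2, 5, 10, 41, 82, 205, 410]; summing: σ(410) = 756.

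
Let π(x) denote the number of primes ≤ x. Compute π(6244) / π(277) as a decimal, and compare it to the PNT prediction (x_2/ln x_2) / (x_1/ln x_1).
π(6244)/π(277) = 811/59 ≈ 13.7458;  PNT prediction ≈ 14.5061.

π(277) = 59 and π(6244) = 811, so π(6244)/π(277) ≈ 13.7458. The PNT-predicted ratio is (6244/ln(6244)) / (277/ln(277)) ≈ 14.5061. The two agree to within a few percent, as expected.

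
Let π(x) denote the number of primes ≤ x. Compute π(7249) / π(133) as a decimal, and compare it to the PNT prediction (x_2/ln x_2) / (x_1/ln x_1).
π(7249)/π(133) = 927/32 ≈ 28.9688;  PNT prediction ≈ 29.9869.

π(133) = 32 and π(7249) = 927, so π(7249)/π(133) ≈ 28.9688. The PNT-predicted ratio is (7249/ln(7249)) / (133/ln(133)) ≈ 29.9869. The two agree to within a few percent, as expected.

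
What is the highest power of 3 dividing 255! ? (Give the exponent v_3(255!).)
v_3(255!) = 126

Legendre's formula: v_p(n!) = Σ_{k ≥ 1} ⌊n / p^k⌋. For p = 3, n = 255, the terms are:
  ⌊255/3^1⌋ = ⌊255/3⌋ = 85
  ⌊255/3^2⌋ = ⌊255/9⌋ = 28
  ⌊255/3^3⌋ = ⌊255/27⌋ = 9
  ⌊255/3^4⌋ = ⌊255/81⌋ = 3
  ⌊255/3^5⌋ = ⌊255/243⌋ = 1
(the next term ⌊255/3^6⌋ = 0, terminating the sum). Summing: v_3(255!) = 85 + 28 + 9 + 3 + 1 = 126.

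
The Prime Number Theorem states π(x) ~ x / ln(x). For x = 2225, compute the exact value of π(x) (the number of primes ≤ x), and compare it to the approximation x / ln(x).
π(2225) = 331;  x/ln(x) ≈ 288.68;  relative error ≈ 12.79%.

Directly count primes up to 2225: π(2225) = 331. The PNT approximation gives 2225/ln(2225) ≈ 2225/7.70751 ≈ 288.68. Relative error (π(x) − x/ln(x)) / π(x) ≈ 12.79%; the approximation is known to undercount slightly (Li(x) is a better estimate).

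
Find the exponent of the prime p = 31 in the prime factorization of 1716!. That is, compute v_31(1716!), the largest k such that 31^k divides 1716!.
v_31(1716!) = 56

Legendre's formula: v_p(n!) = Σ_{k ≥ 1} ⌊n / p^k⌋. For p = 31, n = 1716, the terms are:
  ⌊1716/31^1⌋ = ⌊1716/31⌋ = 55
  ⌊1716/31^2⌋ = ⌊1716/961⌋ = 1
(the next term ⌊1716/31^3⌋ = 0, terminating the sum). Summing: v_31(1716!) = 55 + 1 = 56.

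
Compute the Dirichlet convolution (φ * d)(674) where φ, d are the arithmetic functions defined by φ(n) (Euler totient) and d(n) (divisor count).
(φ * d)(674) = 1014

Divisors of 674: [1, 2, 337, 674]. For each d | 674:
  d = 1: φ(1) · d(674/1) = 1 · 4 = 4
  d = 2: φ(2) · d(674/2) = 1 · 2 = 2
  d = 337: φ(337) · d(674/337) = 336 · 2 = 672
  d = 674: φ(674) · d(674/674) = 336 · 1 = 336
Summing: (φ * d)(674) = 4 + 2 + 672 + 336 = 1014.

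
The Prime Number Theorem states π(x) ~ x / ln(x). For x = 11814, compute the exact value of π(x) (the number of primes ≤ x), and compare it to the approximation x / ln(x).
π(11814) = 1416;  x/ln(x) ≈ 1259.89;  relative error ≈ 11.03%.

Directly count primes up to 11814: π(11814) = 1416. The PNT approximation gives 11814/ln(11814) ≈ 11814/9.37704 ≈ 1259.89. Relative error (π(x) − x/ln(x)) / π(x) ≈ 11.03%; the approximation is known to undercount slightly (Li(x) is a better estimate).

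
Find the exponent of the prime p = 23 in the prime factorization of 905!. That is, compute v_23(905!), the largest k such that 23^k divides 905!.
v_23(905!) = 40

Legendre's formula: v_p(n!) = Σ_{k ≥ 1} ⌊n / p^k⌋. For p = 23, n = 905, the terms are:
  ⌊905/23^1⌋ = ⌊905/23⌋ = 39
  ⌊905/23^2⌋ = ⌊905/529⌋ = 1
(the next term ⌊905/23^3⌋ = 0, terminating the sum). Summing: v_23(905!) = 39 + 1 = 40.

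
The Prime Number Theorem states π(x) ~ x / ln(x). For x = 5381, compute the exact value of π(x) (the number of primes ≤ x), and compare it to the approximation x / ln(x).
π(5381) = 709;  x/ln(x) ≈ 626.38;  relative error ≈ 11.65%.

Directly count primes up to 5381: π(5381) = 709. The PNT approximation gives 5381/ln(5381) ≈ 5381/8.59063 ≈ 626.38. Relative error (π(x) − x/ln(x)) / π(x) ≈ 11.65%; the approximation is known to undercount slightly (Li(x) is a better estimate).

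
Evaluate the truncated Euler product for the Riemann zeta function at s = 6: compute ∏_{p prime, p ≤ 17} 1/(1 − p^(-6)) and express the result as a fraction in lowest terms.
∏ = 3816568575537013278125/3751506094174038687744

The primes p ≤ 17 are [2, 3, 5, 7, 11, 13, 17]. For each prime, (1 − 1/p^6)^(-1) = p^6 / (p^6 − 1). The product is (1 − 1/2^6)^(-1), (1 − 1/3^6)^(-1), (1 − 1/5^6)^(-1), (1 − 1/7^6)^(-1), (1 − 1/11^6)^(-1), (1 − 1/13^6)^(-1), (1 − 1/17^6)^(-1) = ∏ p^6 / (p^6 − 1) = 3816568575537013278125/3751506094174038687744.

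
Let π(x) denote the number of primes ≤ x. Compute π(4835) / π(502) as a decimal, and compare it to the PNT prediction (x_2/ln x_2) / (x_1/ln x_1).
π(4835)/π(502) = 650/95 ≈ 6.8421;  PNT prediction ≈ 7.0600.

π(502) = 95 and π(4835) = 650, so π(4835)/π(502) ≈ 6.8421. The PNT-predicted ratio is (4835/ln(4835)) / (502/ln(502)) ≈ 7.0600. The two agree to within a few percent, as expected.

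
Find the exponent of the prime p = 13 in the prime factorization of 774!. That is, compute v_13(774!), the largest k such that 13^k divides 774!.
v_13(774!) = 63

Legendre's formula: v_p(n!) = Σ_{k ≥ 1} ⌊n / p^k⌋. For p = 13, n = 774, the terms are:
  ⌊774/13^1⌋ = ⌊774/13⌋ = 59
  ⌊774/13^2⌋ = ⌊774/169⌋ = 4
(the next term ⌊774/13^3⌋ = 0, terminating the sum). Summing: v_13(774!) = 59 + 4 = 63.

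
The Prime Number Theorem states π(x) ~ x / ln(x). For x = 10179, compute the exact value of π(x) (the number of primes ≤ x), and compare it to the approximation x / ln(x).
π(10179) = 1250;  x/ln(x) ≈ 1103.05;  relative error ≈ 11.76%.

Directly count primes up to 10179: π(10179) = 1250. The PNT approximation gives 10179/ln(10179) ≈ 10179/9.22808 ≈ 1103.05. Relative error (π(x) − x/ln(x)) / π(x) ≈ 11.76%; the approximation is known to undercount slightly (Li(x) is a better estimate).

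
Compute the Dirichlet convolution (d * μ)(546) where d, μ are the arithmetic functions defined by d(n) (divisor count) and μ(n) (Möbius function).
(d * μ)(546) = 1

Divisors of 546: [1, 2, 3, 6, 7, 13, 14, 21, 26, 39, 42, 78, 91, 182, 273, 546]. For each d | 546:
  d = 1: d(1) · μ(546/1) = 1 · 1 = 1
  d = 2: d(2) · μ(546/2) = 2 · -1 = -2
  d = 3: d(3) · μ(546/3) = 2 · -1 = -2
  d = 6: d(6) · μ(546/6) = 4 · 1 = 4
  d = 7: d(7) · μ(546/7) = 2 · -1 = -2
  d = 13: d(13) · μ(546/13) = 2 · -1 = -2
  d = 14: d(14) · μ(546/14) = 4 · 1 = 4
  d = 21: d(21) · μ(546/21) = 4 · 1 = 4
  d = 26: d(26) · μ(546/26) = 4 · 1 = 4
  d = 39: d(39) · μ(546/39) = 4 · 1 = 4
  d = 42: d(42) · μ(546/42) = 8 · -1 = -8
  d = 78: d(78) · μ(546/78) = 8 · -1 = -8
  d = 91: d(91) · μ(546/91) = 4 · 1 = 4
  d = 182: d(182) · μ(546/182) = 8 · -1 = -8
  d = 273: d(273) · μ(546/273) = 8 · -1 = -8
  d = 546: d(546) · μ(546/546) = 16 · 1 = 16
Summing: (d * μ)(546) = 1 + -2 + -2 + 4 + -2 + -2 + 4 + 4 + 4 + 4 + -8 + -8 + 4 + -8 + -8 + 16 = 1.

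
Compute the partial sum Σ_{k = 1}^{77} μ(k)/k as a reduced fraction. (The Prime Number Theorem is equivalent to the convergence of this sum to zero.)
Σ μ(k)/k = 877316785444551755504875/4072968059924902415062132347

Values of μ(k) for 1 ≤ k ≤ 77: μ(1) = 1, μ(2) = -1, μ(3) = -1, μ(5) = -1, μ(6) = 1, μ(7) = -1, μ(10) = 1, μ(11) = -1, μ(13) = -1, μ(14) = 1, μ(15) = 1, μ(17) = -1, μ(19) = -1, μ(21) = 1, μ(22) = 1, μ(23) = -1, μ(26) = 1, μ(29) = -1, μ(30) = -1, μ(31) = -1, μ(33) = 1, μ(34) = 1, μ(35) = 1, μ(37) = -1, μ(38) = 1, μ(39) = 1, μ(41) = -1, μ(42) = -1, μ(43) = -1, μ(46) = 1, μ(47) = -1, μ(51) = 1, μ(53) = -1, μ(55) = 1, μ(57) = 1, μ(58) = 1, μ(59) = -1, μ(61) = -1, μ(62) = 1, μ(65) = 1, μ(66) = -1, μ(67) = -1, μ(69) = 1, μ(70) = -1, μ(71) = -1, μ(73) = -1, μ(74) = 1, μ(77) = 1, with μ = 0 on non-squarefree integers. Summing μ(k)/k for k where μ(k) ≠ 0 gives 877316785444551755504875/4072968059924902415062132347 ≈ 0.0002. (PNT ⟺ this sum → 0 as n → ∞.)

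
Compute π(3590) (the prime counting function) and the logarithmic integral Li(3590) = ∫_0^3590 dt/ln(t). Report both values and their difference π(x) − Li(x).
π(3590) = 502;  Li(3590) ≈ 515.61;  π(x) − Li(x) ≈ -13.61.

Direct count of primes ≤ 3590 gives π(3590) = 502. Numerical evaluation of the logarithmic integral gives Li(3590) ≈ 515.61. The difference π(x) − Li(x) ≈ -13.61 is typically negative for small/moderate x (Li(x) overestimates), though Littlewood's theorem shows this sign changes infinitely often.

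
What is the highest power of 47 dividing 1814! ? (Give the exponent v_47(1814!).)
v_47(1814!) = 38

Legendre's formula: v_p(n!) = Σ_{k ≥ 1} ⌊n / p^k⌋. For p = 47, n = 1814, the terms are:
  ⌊1814/47^1⌋ = ⌊1814/47⌋ = 38
(the next term ⌊1814/47^2⌋ = 0, terminating the sum). Summing: v_47(1814!) = 38 = 38.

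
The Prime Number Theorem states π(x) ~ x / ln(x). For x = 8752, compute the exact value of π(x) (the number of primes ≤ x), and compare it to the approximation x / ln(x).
π(8752) = 1091;  x/ln(x) ≈ 964.19;  relative error ≈ 11.62%.

Directly count primes up to 8752: π(8752) = 1091. The PNT approximation gives 8752/ln(8752) ≈ 8752/9.07704 ≈ 964.19. Relative error (π(x) − x/ln(x)) / π(x) ≈ 11.62%; the approximation is known to undercount slightly (Li(x) is a better estimate).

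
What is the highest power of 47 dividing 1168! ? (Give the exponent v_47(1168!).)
v_47(1168!) = 24

Legendre's formula: v_p(n!) = Σ_{k ≥ 1} ⌊n / p^k⌋. For p = 47, n = 1168, the terms are:
  ⌊1168/47^1⌋ = ⌊1168/47⌋ = 24
(the next term ⌊1168/47^2⌋ = 0, terminating the sum). Summing: v_47(1168!) = 24 = 24.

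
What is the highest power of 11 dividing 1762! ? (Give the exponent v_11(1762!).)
v_11(1762!) = 175

Legendre's formula: v_p(n!) = Σ_{k ≥ 1} ⌊n / p^k⌋. For p = 11, n = 1762, the terms are:
  ⌊1762/11^1⌋ = ⌊1762/11⌋ = 160
  ⌊1762/11^2⌋ = ⌊1762/121⌋ = 14
  ⌊1762/11^3⌋ = ⌊1762/1331⌋ = 1
(the next term ⌊1762/11^4⌋ = 0, terminating the sum). Summing: v_11(1762!) = 160 + 14 + 1 = 175.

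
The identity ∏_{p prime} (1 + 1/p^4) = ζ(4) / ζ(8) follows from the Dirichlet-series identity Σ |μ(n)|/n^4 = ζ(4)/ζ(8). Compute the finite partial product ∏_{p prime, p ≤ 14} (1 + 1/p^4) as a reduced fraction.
∏ = 54787204936389122/50827803952550625

The primes p ≤ 14 are [2, 3, 5, 7, 11, 13]. For each, (1 + 1/p^4) = (p^4 + 1)/p^4. Multiplying these fractions over p ∈ [2, 3, 5, 7, 11, 13] gives 54787204936389122/50827803952550625. (In the limit P → ∞ this tends to ζ(4)/ζ(8).)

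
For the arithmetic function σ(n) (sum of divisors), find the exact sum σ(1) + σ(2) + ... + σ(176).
Σ_{n ≤ 176} σ(n) = 25584

Compute σ(n) for each 1 ≤ n ≤ 176: σ(1) = 1, σ(2) = 3, σ(3) = 4, σ(4) = 7, σ(5) = 6, σ(6) = 12, σ(7) = 8, σ(8) = 15, σ(9) = 13, σ(10) = 18, σ(11) = 12, σ(12) = 28, σ(13) = 14, σ(14) = 24, σ(15) = 24, σ(16) = 31, σ(17) = 18, σ(18) = 39, σ(19) = 20, σ(20) = 42, σ(21) = 32, σ(22) = 36, σ(23) = 24, σ(24) = 60, σ(25) = 31, σ(26) = 42, σ(27) = 40, σ(28) = 56, σ(29) = 30, σ(30) = 72, σ(31) = 32, σ(32) = 63, σ(33) = 48, σ(34) = 54, σ(35) = 48, σ(36) = 91, σ(37) = 38, σ(38) = 60, σ(39) = 56, σ(40) = 90, σ(41) = 42, σ(42) = 96, σ(43) = 44, σ(44) = 84, σ(45) = 78, σ(46) = 72, σ(47) = 48, σ(48) = 124, σ(49) = 57, σ(50) = 93, σ(51) = 72, σ(52) = 98, σ(53) = 54, σ(54) = 120, σ(55) = 72, σ(56) = 120, σ(57) = 80, σ(58) = 90, σ(59) = 60, σ(60) = 168, σ(61) = 62, σ(62) = 96, σ(63) = 104, σ(64) = 127, σ(65) = 84, σ(66) = 144, σ(67) = 68, σ(68) = 126, σ(69) = 96, σ(70) = 144, σ(71) = 72, σ(72) = 195, σ(73) = 74, σ(74) = 114, σ(75) = 124, σ(76) = 140, σ(77) = 96, σ(78) = 168, σ(79) = 80, σ(80) = 186, σ(81) = 121, σ(82) = 126, σ(83) = 84, σ(84) = 224, σ(85) = 108, σ(86) = 132, σ(87) = 120, σ(88) = 180, σ(89) = 90, σ(90) = 234, σ(91) = 112, σ(92) = 168, σ(93) = 128, σ(94) = 144, σ(95) = 120, σ(96) = 252, σ(97) = 98, σ(98) = 171, σ(99) = 156, σ(100) = 217, σ(101) = 102, σ(102) = 216, σ(103) = 104, σ(104) = 210, σ(105) = 192, σ(106) = 162, σ(107) = 108, σ(108) = 280, σ(109) = 110, σ(110) = 216, σ(111) = 152, σ(112) = 248, σ(113) = 114, σ(114) = 240, σ(115) = 144, σ(116) = 210, σ(117) = 182, σ(118) = 180, σ(119) = 144, σ(120) = 360, σ(121) = 133, σ(122) = 186, σ(123) = 168, σ(124) = 224, σ(125) = 156, σ(126) = 312, σ(127) = 128, σ(128) = 255, σ(129) = 176, σ(130) = 252, σ(131) = 132, σ(132) = 336, σ(133) = 160, σ(134) = 204, σ(135) = 240, σ(136) = 270, σ(137) = 138, σ(138) = 288, σ(139) = 140, σ(140) = 336, σ(141) = 192, σ(142) = 216, σ(143) = 168, σ(144) = 403, σ(145) = 180, σ(146) = 222, σ(147) = 228, σ(148) = 266, σ(149) = 150, σ(150) = 372, σ(151) = 152, σ(152) = 300, σ(153) = 234, σ(154) = 288, σ(155) = 192, σ(156) = 392, σ(157) = 158, σ(158) = 240, σ(159) = 216, σ(160) = 378, σ(161) = 192, σ(162) = 363, σ(163) = 164, σ(164) = 294, σ(165) = 288, σ(166) = 252, σ(167) = 168, σ(168) = 480, σ(169) = 183, σ(170) = 324, σ(171) = 260, σ(172) = 308, σ(173) = 174, σ(174) = 360, σ(175) = 248, σ(176) = 372. Summing all 176 values: 25584. (Average order: Σ_{n ≤ x} σ(n) ~ (π²/12) x². For x = 176, (π²/12)·176² ≈ 25476.74.)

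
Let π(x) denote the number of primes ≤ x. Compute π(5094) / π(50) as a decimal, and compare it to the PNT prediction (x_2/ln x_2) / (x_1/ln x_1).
π(5094)/π(50) = 680/15 ≈ 45.3333;  PNT prediction ≈ 46.6923.

π(50) = 15 and π(5094) = 680, so π(5094)/π(50) ≈ 45.3333. The PNT-predicted ratio is (5094/ln(5094)) / (50/ln(50)) ≈ 46.6923. The two agree to within a few percent, as expected.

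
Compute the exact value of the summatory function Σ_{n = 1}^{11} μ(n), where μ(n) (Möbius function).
Σ_{n ≤ 11} μ(n) = -2

Compute μ(n) for each 1 ≤ n ≤ 11: μ(1) = 1, μ(2) = -1, μ(3) = -1, μ(4) = 0, μ(5) = -1, μ(6) = 1, μ(7) = -1, μ(8) = 0, μ(9) = 0, μ(10) = 1, μ(11) = -1. Summing all 11 values: -2. (Mertens function M(x) = Σ_{n ≤ x} μ(n); on average M(x) should be small (PNT ⟺ M(x) = o(x)).)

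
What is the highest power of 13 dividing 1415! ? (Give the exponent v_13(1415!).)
v_13(1415!) = 116

Legendre's formula: v_p(n!) = Σ_{k ≥ 1} ⌊n / p^k⌋. For p = 13, n = 1415, the terms are:
  ⌊1415/13^1⌋ = ⌊1415/13⌋ = 108
  ⌊1415/13^2⌋ = ⌊1415/169⌋ = 8
(the next term ⌊1415/13^3⌋ = 0, terminating the sum). Summing: v_13(1415!) = 108 + 8 = 116.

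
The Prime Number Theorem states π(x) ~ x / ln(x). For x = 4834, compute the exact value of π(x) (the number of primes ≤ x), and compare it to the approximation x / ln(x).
π(4834) = 650;  x/ln(x) ≈ 569.82;  relative error ≈ 12.34%.

Directly count primes up to 4834: π(4834) = 650. The PNT approximation gives 4834/ln(4834) ≈ 4834/8.48343 ≈ 569.82. Relative error (π(x) − x/ln(x)) / π(x) ≈ 12.34%; the approximation is known to undercount slightly (Li(x) is a better estimate).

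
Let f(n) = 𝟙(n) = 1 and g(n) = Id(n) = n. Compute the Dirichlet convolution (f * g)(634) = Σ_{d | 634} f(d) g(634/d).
(𝟙 * Id)(634) = 954

Divisors of 634: [1, 2, 317, 634]. For each d | 634:
  d = 1: 𝟙(1) · Id(634/1) = 1 · 634 = 634
  d = 2: 𝟙(2) · Id(634/2) = 1 · 317 = 317
  d = 317: 𝟙(317) · Id(634/317) = 1 · 2 = 2
  d = 634: 𝟙(634) · Id(634/634) = 1 · 1 = 1
Summing: (𝟙 * Id)(634) = 634 + 317 + 2 + 1 = 954.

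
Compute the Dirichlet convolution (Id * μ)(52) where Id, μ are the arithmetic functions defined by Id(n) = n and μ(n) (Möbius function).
(Id * μ)(52) = 24

Divisors of 52: [1, 2, 4, 13, 26, 52]. For each d | 52:
  d = 1: Id(1) · μ(52/1) = 1 · 0 = 0
  d = 2: Id(2) · μ(52/2) = 2 · 1 = 2
  d = 4: Id(4) · μ(52/4) = 4 · -1 = -4
  d = 13: Id(13) · μ(52/13) = 13 · 0 = 0
  d = 26: Id(26) · μ(52/26) = 26 · -1 = -26
  d = 52: Id(52) · μ(52/52) = 52 · 1 = 52
Summing: (Id * μ)(52) = 0 + 2 + -4 + 0 + -26 + 52 = 24.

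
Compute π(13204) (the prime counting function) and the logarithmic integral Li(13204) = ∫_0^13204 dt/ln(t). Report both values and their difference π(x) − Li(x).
π(13204) = 1570;  Li(13204) ≈ 1588.63;  π(x) − Li(x) ≈ -18.63.

Direct count of primes ≤ 13204 gives π(13204) = 1570. Numerical evaluation of the logarithmic integral gives Li(13204) ≈ 1588.63. The difference π(x) − Li(x) ≈ -18.63 is typically negative for small/moderate x (Li(x) overestimates), though Littlewood's theorem shows this sign changes infinitely often.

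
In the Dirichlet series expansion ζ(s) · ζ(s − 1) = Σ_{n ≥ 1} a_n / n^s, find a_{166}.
σ(166) = 252

In the product (Σ m^0/m^s)(Σ k / k^s) = Σ (Σ_{d | n} d) / n^s, the coefficient of 1/n^s is σ(n) = Σ_{d | n} d. For n = 166, divisors are [1, 2, 83, 166]; summing: σ(166) = 252.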